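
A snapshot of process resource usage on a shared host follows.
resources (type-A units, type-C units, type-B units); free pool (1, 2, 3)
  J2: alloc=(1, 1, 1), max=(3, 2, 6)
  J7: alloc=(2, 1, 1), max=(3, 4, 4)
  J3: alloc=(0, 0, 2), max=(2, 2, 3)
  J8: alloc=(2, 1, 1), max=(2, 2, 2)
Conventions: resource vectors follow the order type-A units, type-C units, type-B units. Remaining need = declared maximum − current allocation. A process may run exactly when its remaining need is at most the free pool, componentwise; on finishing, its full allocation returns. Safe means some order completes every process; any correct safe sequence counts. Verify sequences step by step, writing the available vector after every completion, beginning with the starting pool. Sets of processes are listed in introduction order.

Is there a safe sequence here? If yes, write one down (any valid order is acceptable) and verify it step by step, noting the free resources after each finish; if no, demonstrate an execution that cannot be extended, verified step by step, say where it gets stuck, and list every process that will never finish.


SAFE, for example via the order J8, J7, J2, J3.
Key observation: J7 marks the first exact bind of the order: its need (1, 3, 3) fits the free (3, 3, 4) with zero slack on a requested resource.
Verifying each step:
  pool = (1, 2, 3)
  run J8 (needs (0, 1, 1), free (1, 2, 3)); after release of (2, 1, 1) the pool is (3, 3, 4)
  run J7 (needs (1, 3, 3), free (3, 3, 4)); after release of (2, 1, 1) the pool is (5, 4, 5)
  run J2 (needs (2, 1, 5), free (5, 4, 5)); after release of (1, 1, 1) the pool is (6, 5, 6)
  run J3 (needs (2, 2, 1), free (6, 5, 6)); after release of (0, 0, 2) the pool is (6, 5, 8)


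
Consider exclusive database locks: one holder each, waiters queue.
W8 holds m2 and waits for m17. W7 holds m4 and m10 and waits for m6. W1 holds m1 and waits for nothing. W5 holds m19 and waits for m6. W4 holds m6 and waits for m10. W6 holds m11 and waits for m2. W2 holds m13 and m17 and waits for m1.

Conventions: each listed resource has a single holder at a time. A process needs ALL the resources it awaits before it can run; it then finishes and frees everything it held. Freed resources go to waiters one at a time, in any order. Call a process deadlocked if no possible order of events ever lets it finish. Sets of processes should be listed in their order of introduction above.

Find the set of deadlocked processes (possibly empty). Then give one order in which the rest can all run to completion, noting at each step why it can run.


The deadlocked set is W7, W5 and W4.
Key observation: the cycle W7 -> W4 -> W7 can never break — each member waits on the next; W5 waits into the deadlock from upstream.
The rest can finish in the order W1, W2, W8, W6.
Walking it through:
  W1: no waits; runs immediately, freeing m1
  W2 waits on m1 — all released -> runs and releases m13 and m17
  W8 waits on m17 — all released -> runs and releases m2
  W6 waits on m2 — all released -> runs and releases m11


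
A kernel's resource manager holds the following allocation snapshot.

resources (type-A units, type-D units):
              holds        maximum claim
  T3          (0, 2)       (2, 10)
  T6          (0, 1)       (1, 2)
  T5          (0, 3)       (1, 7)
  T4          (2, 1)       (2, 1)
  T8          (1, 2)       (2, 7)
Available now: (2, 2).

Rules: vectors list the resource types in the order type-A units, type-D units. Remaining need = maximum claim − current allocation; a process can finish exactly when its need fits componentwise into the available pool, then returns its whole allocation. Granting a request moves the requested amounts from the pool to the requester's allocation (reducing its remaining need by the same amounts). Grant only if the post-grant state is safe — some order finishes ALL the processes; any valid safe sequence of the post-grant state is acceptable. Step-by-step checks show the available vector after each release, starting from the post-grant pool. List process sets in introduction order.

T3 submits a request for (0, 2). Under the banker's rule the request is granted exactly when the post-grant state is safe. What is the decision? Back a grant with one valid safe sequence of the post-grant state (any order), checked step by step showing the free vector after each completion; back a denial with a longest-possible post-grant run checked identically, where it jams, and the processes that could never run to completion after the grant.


DENY — the pretend-granted state is unsafe.
Key observation: the wall is type-D units: completing T4, T6 brings the pool only to (4, 2), and all the rest need more.
On the post-grant state, T4, T6 is a maximal run — nothing extends it. Step-by-step check:
  pool = (2, 0)
  T4: need (0, 0) fits (2, 0); releases (2, 1), pool now (4, 1)
  T6: need (1, 1) fits (4, 1); releases (0, 1), pool now (4, 2)
  blocked: T3 wants (2, 6), pool (4, 2) — not enough type-D units
  blocked: T5 wants (1, 4), pool (4, 2) — not enough type-D units
  blocked: T8 wants (1, 5), pool (4, 2) — not enough type-D units
Had the request been granted, T3, T5 and T8 could never finish.


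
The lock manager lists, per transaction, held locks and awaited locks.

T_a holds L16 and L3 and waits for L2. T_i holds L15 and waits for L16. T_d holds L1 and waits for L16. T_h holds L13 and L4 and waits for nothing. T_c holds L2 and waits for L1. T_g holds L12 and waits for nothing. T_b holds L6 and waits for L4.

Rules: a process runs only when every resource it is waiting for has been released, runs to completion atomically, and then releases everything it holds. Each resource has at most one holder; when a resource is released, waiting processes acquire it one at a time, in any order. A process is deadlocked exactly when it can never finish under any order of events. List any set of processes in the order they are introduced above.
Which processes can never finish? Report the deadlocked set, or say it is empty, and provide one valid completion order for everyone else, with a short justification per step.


Deadlocked: T_a, T_i, T_d and T_c.
Key observation: the wait chain closes on itself along T_a -> T_c -> T_d -> T_a; T_i waits into the deadlock from upstream.
A valid finishing order for the others: T_g, T_h, T_b.
Check, step by step:
  T_g waits on nothing -> runs at once and releases L12
  T_h waits on nothing -> runs at once and releases L13 and L4
  run T_b (all its waits — L4 — are resolved); releases L6


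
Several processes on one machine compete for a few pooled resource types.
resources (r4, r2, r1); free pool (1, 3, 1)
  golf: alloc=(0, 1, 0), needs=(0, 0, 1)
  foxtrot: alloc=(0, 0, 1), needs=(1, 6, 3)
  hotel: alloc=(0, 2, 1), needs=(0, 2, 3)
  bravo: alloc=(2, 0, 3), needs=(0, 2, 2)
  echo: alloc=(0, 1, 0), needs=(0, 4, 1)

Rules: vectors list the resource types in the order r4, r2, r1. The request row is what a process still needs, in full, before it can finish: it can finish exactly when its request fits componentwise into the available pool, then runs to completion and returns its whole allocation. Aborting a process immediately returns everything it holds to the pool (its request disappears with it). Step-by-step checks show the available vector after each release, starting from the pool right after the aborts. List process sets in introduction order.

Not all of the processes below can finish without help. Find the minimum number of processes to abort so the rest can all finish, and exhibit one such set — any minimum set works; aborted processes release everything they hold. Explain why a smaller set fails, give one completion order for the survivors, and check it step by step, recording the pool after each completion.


Abort hotel.
Key observation: aborting hotel returns (0, 2, 1), and bravo — hopeless before — runs at step 1 with the returned capacity in the pool.
Minimality: the empty abort set fails — the state is deadlocked as it stands.
One survivor order: bravo, echo, foxtrot, golf. Check, step by step (post-abort pool first):
  pool = (1, 5, 2)
  run bravo (needs (0, 2, 2), free (1, 5, 2)); after release of (2, 0, 3) the pool is (3, 5, 5)
  run echo (needs (0, 4, 1), free (3, 5, 5)); after release of (0, 1, 0) the pool is (3, 6, 5)
  run foxtrot (needs (1, 6, 3), free (3, 6, 5)); after release of (0, 0, 1) the pool is (3, 6, 6)
  run golf (needs (0, 0, 1), free (3, 6, 6)); after release of (0, 1, 0) the pool is (3, 7, 6)


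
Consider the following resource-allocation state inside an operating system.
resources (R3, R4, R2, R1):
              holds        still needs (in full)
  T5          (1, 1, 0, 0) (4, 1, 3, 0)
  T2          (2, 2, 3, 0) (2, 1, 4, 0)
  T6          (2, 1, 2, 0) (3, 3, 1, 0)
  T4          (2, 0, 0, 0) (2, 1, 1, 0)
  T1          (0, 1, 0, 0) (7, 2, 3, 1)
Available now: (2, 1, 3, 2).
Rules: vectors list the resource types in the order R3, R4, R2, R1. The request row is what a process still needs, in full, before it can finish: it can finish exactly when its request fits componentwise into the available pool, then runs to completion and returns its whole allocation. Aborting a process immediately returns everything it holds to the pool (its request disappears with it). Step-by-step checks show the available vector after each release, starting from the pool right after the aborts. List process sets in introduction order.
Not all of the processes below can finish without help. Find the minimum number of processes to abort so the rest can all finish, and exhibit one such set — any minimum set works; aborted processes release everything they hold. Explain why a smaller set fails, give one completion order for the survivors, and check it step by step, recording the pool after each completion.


Abort T2.
Key observation: the deadlocked T6 becomes finishable only because T2 released (2, 2, 3, 0); it completes at step 2 below.
Why nothing smaller works: aborting no one leaves the state deadlocked as given.
One survivor order: T4, T6, T5, T1. Step-by-step check (post-abort pool first):
  pool = (4, 3, 6, 2)
  T4: need (2, 1, 1, 0) fits (4, 3, 6, 2); releases (2, 0, 0, 0), pool now (6, 3, 6, 2)
  T6: need (3, 3, 1, 0) fits (6, 3, 6, 2); releases (2, 1, 2, 0), pool now (8, 4, 8, 2)
  T5: need (4, 1, 3, 0) fits (8, 4, 8, 2); releases (1, 1, 0, 0), pool now (9, 5, 8, 2)
  T1: need (7, 2, 3, 1) fits (9, 5, 8, 2); releases (0, 1, 0, 0), pool now (9, 6, 8, 2)


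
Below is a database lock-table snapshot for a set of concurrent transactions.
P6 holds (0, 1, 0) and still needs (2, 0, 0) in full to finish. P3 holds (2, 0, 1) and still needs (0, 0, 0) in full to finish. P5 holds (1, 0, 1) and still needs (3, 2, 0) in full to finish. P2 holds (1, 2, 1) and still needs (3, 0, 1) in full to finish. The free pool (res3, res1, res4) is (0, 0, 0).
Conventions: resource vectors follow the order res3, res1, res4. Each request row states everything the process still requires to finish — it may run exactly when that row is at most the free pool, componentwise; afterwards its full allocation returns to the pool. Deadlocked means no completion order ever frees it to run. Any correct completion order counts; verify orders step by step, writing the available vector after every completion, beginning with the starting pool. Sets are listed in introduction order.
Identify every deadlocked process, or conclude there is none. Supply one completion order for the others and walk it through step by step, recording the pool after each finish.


The deadlocked set is P5 and P2.
Key observation: P3, P6 can finish, but then (2, 1, 1) is all there is, and the blocked group's res3 demands exceed it.
One completion order for the rest: P3, P6. Check, step by step:
  pool = (0, 0, 0)
  run P3 (needs (0, 0, 0), free (0, 0, 0)); after release of (2, 0, 1) the pool is (2, 0, 1)
  run P6 (needs (2, 0, 0), free (2, 0, 1)); after release of (0, 1, 0) the pool is (2, 1, 1)
The blocked processes can never fit:
  P5 still needs (3, 2, 0) but only (2, 1, 1) is free — short on res3 and res1
  P2 still needs (3, 0, 1) but only (2, 1, 1) is free — short on res3


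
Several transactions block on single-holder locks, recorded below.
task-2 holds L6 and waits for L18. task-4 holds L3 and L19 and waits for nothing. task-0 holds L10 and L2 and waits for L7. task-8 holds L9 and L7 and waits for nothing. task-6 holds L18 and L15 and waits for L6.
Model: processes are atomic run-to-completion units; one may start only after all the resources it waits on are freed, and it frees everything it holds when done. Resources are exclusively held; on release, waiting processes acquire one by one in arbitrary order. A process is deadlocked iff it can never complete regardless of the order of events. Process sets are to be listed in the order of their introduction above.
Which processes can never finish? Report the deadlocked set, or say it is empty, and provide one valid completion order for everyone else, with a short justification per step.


Deadlocked: task-2 and task-6.
Key observation: the cycle task-2 -> task-6 -> task-2 can never break — each member waits on the next; no other process is dragged down with it.
A valid finishing order for the others: task-4, task-8, task-0.
Step-by-step check:
  task-4: no waits; runs immediately, freeing L3 and L19
  task-8: no waits; runs immediately, freeing L9 and L7
  task-0: everything it awaited (L7) is free; runs, freeing L10 and L2


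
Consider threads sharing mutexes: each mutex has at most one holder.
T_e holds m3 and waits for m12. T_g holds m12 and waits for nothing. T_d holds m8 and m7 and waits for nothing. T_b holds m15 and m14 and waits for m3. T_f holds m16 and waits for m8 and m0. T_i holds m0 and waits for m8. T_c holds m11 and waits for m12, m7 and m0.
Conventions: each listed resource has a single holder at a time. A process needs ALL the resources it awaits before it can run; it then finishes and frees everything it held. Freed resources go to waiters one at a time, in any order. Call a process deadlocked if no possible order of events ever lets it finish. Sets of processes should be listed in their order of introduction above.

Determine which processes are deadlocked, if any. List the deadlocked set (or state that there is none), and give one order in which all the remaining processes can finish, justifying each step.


Nothing here is deadlocked.
Key observation: all waits point, directly or indirectly, at processes that can finish, so nothing is permanently blocked.
A valid finishing order for the others: T_d, T_g, T_i, T_f, T_e, T_c, T_b.
Step-by-step check:
  T_d waits on nothing -> runs at once and releases m8 and m7
  T_g waits on nothing -> runs at once and releases m12
  run T_i (all its waits — m8 — are resolved); releases m0
  run T_f (all its waits — m8 and m0 — are resolved); releases m16
  run T_e (all its waits — m12 — are resolved); releases m3
  run T_c (all its waits — m12, m7 and m0 — are resolved); releases m11
  run T_b (all its waits — m3 — are resolved); releases m15 and m14


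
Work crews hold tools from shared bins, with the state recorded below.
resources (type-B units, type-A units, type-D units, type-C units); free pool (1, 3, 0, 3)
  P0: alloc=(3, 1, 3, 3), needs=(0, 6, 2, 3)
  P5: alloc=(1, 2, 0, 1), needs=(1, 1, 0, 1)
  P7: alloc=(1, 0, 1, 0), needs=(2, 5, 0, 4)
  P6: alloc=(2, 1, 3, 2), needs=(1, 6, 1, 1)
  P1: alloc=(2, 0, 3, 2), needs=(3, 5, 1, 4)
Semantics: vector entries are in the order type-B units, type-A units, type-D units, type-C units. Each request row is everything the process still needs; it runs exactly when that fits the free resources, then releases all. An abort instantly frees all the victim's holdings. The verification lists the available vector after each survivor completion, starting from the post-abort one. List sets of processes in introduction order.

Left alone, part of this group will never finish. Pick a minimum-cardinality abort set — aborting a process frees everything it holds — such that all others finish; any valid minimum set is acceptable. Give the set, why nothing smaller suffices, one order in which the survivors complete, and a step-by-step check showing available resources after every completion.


The answer: abort P6.
Key observation: P0 could never have finished before the abort; with (2, 1, 3, 2) returned by P6, it fits at step 4.
No smaller set exists: with zero aborts the deadlock remains.
Survivors finish in the order: P5, P7, P1, P0. Check, step by step (pool after the aborts first):
  pool = (3, 4, 3, 5)
  P5 needs (1, 1, 0, 1) <= (3, 4, 3, 5) -> finishes; pool += (1, 2, 0, 1) = (4, 6, 3, 6)
  P7 needs (2, 5, 0, 4) <= (4, 6, 3, 6) -> finishes; pool += (1, 0, 1, 0) = (5, 6, 4, 6)
  P1 needs (3, 5, 1, 4) <= (5, 6, 4, 6) -> finishes; pool += (2, 0, 3, 2) = (7, 6, 7, 8)
  P0 needs (0, 6, 2, 3) <= (7, 6, 7, 8) -> finishes; pool += (3, 1, 3, 3) = (10, 7, 10, 11)


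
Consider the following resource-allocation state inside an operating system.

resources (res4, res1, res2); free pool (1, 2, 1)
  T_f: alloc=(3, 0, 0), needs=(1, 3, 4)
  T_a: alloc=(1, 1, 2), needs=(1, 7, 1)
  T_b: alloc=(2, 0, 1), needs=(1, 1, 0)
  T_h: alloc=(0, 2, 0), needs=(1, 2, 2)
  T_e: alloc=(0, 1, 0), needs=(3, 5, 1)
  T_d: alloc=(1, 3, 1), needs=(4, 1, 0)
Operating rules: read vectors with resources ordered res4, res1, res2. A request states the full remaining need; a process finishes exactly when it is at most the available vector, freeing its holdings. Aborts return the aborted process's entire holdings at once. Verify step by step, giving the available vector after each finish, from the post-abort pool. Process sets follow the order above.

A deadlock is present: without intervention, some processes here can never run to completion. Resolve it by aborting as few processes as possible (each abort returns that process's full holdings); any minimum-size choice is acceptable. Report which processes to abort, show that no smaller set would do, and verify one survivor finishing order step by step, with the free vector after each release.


Minimum abort set: T_f.
Key observation: the returned (3, 0, 0) from T_f is what brings T_d — unrunnable before, under any order — into play at step 1.
Minimality: the empty abort set fails — the state is deadlocked as it stands.
One survivor order: T_d, T_e, T_b, T_h, T_a. Step-by-step check (post-abort pool first):
  pool = (4, 2, 1)
  T_d: need (4, 1, 0) fits (4, 2, 1); releases (1, 3, 1), pool now (5, 5, 2)
  T_e: need (3, 5, 1) fits (5, 5, 2); releases (0, 1, 0), pool now (5, 6, 2)
  T_b: need (1, 1, 0) fits (5, 6, 2); releases (2, 0, 1), pool now (7, 6, 3)
  T_h: need (1, 2, 2) fits (7, 6, 3); releases (0, 2, 0), pool now (7, 8, 3)
  T_a: need (1, 7, 1) fits (7, 8, 3); releases (1, 1, 2), pool now (8, 9, 5)


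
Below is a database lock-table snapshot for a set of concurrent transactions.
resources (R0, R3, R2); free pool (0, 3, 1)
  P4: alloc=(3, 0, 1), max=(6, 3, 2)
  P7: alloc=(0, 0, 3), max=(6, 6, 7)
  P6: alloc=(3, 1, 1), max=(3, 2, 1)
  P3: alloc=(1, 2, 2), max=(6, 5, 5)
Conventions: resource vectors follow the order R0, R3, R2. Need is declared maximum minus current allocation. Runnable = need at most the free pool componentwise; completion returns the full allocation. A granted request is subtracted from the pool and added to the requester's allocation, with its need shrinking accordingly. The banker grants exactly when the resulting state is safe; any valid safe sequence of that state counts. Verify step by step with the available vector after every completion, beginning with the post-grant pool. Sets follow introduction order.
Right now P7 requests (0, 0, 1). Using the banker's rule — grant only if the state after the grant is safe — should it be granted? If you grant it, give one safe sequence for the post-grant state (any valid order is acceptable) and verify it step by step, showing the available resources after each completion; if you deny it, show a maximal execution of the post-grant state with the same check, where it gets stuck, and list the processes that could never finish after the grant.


DENY — the pretend-granted state is unsafe.
Key observation: even finishing P6, P4 leaves just (6, 4, 2) free — too little R2 for any of the remaining processes.
On the post-grant state, P6, P4 is a maximal run — nothing extends it. Walking it through:
  pool = (0, 3, 0)
  P6: need (0, 1, 0) fits (0, 3, 0); releases (3, 1, 1), pool now (3, 4, 1)
  P4: need (3, 3, 1) fits (3, 4, 1); releases (3, 0, 1), pool now (6, 4, 2)
  blocked: P7 wants (6, 6, 3), pool (6, 4, 2) — not enough R3 and R2
  blocked: P3 wants (5, 3, 3), pool (6, 4, 2) — not enough R2
Post-grant, the permanently blocked set is P7 and P3.


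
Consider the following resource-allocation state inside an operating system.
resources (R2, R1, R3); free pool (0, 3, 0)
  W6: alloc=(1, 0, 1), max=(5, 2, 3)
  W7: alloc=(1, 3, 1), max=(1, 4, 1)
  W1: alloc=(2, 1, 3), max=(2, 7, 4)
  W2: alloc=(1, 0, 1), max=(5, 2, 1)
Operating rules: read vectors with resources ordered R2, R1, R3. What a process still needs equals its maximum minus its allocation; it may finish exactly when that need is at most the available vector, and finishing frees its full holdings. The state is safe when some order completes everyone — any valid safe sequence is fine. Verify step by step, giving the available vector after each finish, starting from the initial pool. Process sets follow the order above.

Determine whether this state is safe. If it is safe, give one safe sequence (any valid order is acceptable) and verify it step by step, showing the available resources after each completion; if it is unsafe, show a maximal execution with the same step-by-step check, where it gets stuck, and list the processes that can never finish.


The state is UNSAFE.
Key observation: the wall is R2: completing W7, W1 brings the pool only to (3, 7, 4), and all the rest need more.
The run W7, W1 cannot be extended any further. Check, step by step:
  pool = (0, 3, 0)
  run W7 (needs (0, 1, 0), free (0, 3, 0)); after release of (1, 3, 1) the pool is (1, 6, 1)
  run W1 (needs (0, 6, 1), free (1, 6, 1)); after release of (2, 1, 3) the pool is (3, 7, 4)
  blocked: W6 wants (4, 2, 2), pool (3, 7, 4) — not enough R2
  blocked: W2 wants (4, 2, 0), pool (3, 7, 4) — not enough R2
Permanently blocked: W6 and W2.


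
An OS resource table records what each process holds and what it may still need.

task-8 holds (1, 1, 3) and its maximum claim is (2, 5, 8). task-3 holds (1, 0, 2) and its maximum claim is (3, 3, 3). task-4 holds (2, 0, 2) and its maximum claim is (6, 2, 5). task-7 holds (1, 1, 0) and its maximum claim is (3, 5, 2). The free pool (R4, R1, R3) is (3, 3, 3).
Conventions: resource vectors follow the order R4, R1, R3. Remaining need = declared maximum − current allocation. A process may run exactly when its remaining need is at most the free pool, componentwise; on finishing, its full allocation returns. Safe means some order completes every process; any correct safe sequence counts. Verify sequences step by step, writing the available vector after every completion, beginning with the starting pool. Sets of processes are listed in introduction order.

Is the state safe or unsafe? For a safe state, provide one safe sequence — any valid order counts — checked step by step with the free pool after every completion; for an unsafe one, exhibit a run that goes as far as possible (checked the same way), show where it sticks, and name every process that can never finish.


The state is UNSAFE.
Key observation: even finishing task-3, task-4 leaves just (6, 3, 7) free — too little R1 for any of the remaining processes.
The run task-3, task-4 cannot be extended any further. Walking it through:
  pool = (3, 3, 3)
  run task-3 (needs (2, 3, 1), free (3, 3, 3)); after release of (1, 0, 2) the pool is (4, 3, 5)
  run task-4 (needs (4, 2, 3), free (4, 3, 5)); after release of (2, 0, 2) the pool is (6, 3, 7)
  task-8 still needs (1, 4, 5) but only (6, 3, 7) is free — short on R1
  task-7 still needs (2, 4, 2) but only (6, 3, 7) is free — short on R1
Processes that can never finish: task-8 and task-7.


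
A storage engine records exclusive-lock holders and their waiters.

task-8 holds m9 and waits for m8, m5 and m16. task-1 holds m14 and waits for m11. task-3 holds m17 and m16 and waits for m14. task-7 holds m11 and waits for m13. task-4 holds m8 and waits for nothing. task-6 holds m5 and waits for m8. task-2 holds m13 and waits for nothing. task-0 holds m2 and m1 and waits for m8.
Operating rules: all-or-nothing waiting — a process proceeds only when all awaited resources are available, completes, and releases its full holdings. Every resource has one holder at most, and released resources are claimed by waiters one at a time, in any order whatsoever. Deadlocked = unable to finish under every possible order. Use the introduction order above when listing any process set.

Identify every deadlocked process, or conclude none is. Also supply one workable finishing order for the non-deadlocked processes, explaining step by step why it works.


The deadlocked set is empty.
Key observation: the wait relation is loop-free; peeling off processes with no waits unwinds the whole state.
One completion order for the rest: task-2, task-4, task-7, task-1, task-6, task-3, task-8, task-0.
Step-by-step check:
  run task-2 (it waits on nothing); releases m13
  run task-4 (it waits on nothing); releases m8
  task-7 waits on m13 — all released -> runs and releases m11
  task-1 waits on m11 — all released -> runs and releases m14
  task-6 waits on m8 — all released -> runs and releases m5
  task-3 waits on m14 — all released -> runs and releases m17 and m16
  task-8 waits on m8, m5 and m16 — all released -> runs and releases m9
  task-0 waits on m8 — all released -> runs and releases m2 and m1


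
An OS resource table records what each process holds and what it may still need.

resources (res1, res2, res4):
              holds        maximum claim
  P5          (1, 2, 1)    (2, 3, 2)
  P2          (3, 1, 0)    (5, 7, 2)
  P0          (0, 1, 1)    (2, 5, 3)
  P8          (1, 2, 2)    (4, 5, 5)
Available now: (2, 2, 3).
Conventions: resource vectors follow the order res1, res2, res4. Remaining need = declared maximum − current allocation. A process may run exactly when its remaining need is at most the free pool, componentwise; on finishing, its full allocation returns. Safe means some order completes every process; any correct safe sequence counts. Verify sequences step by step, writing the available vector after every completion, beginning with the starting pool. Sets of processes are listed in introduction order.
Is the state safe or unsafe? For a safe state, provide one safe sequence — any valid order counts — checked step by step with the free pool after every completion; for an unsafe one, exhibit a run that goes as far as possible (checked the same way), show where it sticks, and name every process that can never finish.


SAFE, for example via the order P5, P8, P0, P2.
Key observation: the order's first zero-slack moment is P8 ((3, 3, 3) needed, (3, 4, 4) free — a requested resource with nothing to spare).
Check, step by step:
  pool = (2, 2, 3)
  P5: need (1, 1, 1) fits (2, 2, 3); releases (1, 2, 1), pool now (3, 4, 4)
  P8: need (3, 3, 3) fits (3, 4, 4); releases (1, 2, 2), pool now (4, 6, 6)
  P0: need (2, 4, 2) fits (4, 6, 6); releases (0, 1, 1), pool now (4, 7, 7)
  P2: need (2, 6, 2) fits (4, 7, 7); releases (3, 1, 0), pool now (7, 8, 7)


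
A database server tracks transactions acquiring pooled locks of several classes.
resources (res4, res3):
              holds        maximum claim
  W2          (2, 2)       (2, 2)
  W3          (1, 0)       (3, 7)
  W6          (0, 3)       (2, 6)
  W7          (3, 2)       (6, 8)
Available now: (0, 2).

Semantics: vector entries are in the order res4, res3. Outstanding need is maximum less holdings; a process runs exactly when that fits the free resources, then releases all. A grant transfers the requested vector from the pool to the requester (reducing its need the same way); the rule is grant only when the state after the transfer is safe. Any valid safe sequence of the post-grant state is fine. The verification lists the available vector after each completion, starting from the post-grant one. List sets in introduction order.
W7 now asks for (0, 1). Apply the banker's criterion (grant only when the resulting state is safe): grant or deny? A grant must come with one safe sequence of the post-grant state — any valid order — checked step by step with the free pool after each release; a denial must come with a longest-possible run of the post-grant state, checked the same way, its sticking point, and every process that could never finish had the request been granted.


DENY — the pretend-granted state is unsafe.
Key observation: after W2, W6 the pool peaks at (2, 6), and each blocked process is short somewhere: W3 on res3; W7 on res4.
On the post-grant state, W2, W6 is a maximal run — nothing extends it. Verifying each step:
  pool = (0, 1)
  W2 needs (0, 0) <= (0, 1) -> finishes; pool += (2, 2) = (2, 3)
  W6 needs (2, 3) <= (2, 3) -> finishes; pool += (0, 3) = (2, 6)
  W3 cannot run: need (2, 7) vs free (2, 6) (insufficient res3)
  W7 cannot run: need (3, 5) vs free (2, 6) (insufficient res4)
Post-grant, the permanently blocked set is W3 and W7.


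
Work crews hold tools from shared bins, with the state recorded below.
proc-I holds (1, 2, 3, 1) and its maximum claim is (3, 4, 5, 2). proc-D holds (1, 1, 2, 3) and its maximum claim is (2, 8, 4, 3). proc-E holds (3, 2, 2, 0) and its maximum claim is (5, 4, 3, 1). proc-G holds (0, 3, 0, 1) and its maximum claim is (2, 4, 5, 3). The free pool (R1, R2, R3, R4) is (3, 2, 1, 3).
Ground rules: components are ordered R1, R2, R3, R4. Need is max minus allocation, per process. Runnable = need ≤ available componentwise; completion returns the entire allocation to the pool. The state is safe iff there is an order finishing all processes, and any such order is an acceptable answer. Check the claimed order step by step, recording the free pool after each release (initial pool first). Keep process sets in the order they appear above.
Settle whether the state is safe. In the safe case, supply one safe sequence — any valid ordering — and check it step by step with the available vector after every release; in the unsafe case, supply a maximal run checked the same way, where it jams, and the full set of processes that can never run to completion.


SAFE, for example via the order proc-E, proc-I, proc-G, proc-D.
Key observation: proc-E marks the first exact bind of the order: its need (2, 2, 1, 1) fits the free (3, 2, 1, 3) with zero slack on a requested resource.
Verifying each step:
  pool = (3, 2, 1, 3)
  proc-E: need (2, 2, 1, 1) fits (3, 2, 1, 3); releases (3, 2, 2, 0), pool now (6, 4, 3, 3)
  proc-I: need (2, 2, 2, 1) fits (6, 4, 3, 3); releases (1, 2, 3, 1), pool now (7, 6, 6, 4)
  proc-G: need (2, 1, 5, 2) fits (7, 6, 6, 4); releases (0, 3, 0, 1), pool now (7, 9, 6, 5)
  proc-D: need (1, 7, 2, 0) fits (7, 9, 6, 5); releases (1, 1, 2, 3), pool now (8, 10, 8, 8)


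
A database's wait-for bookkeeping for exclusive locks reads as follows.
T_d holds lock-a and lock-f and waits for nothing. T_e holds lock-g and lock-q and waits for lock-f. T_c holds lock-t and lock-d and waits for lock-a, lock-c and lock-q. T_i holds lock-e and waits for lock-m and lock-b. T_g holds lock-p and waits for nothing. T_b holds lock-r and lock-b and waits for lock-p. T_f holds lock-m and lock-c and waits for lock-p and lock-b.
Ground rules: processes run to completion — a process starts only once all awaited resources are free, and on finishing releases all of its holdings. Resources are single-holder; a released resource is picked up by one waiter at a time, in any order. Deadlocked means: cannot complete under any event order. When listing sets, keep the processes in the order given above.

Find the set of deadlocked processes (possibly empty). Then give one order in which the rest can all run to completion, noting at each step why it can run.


Nothing here is deadlocked.
Key observation: the wait relation is loop-free; peeling off processes with no waits unwinds the whole state.
The rest can finish in the order T_g, T_d, T_b, T_f, T_e, T_c, T_i.
Step-by-step check:
  run T_g (it waits on nothing); releases lock-p
  run T_d (it waits on nothing); releases lock-a and lock-f
  T_b waits on lock-p — all released -> runs and releases lock-r and lock-b
  T_f waits on lock-p and lock-b — all released -> runs and releases lock-m and lock-c
  T_e waits on lock-f — all released -> runs and releases lock-g and lock-q
  T_c waits on lock-a, lock-c and lock-q — all released -> runs and releases lock-t and lock-d
  T_i waits on lock-m and lock-b — all released -> runs and releases lock-e


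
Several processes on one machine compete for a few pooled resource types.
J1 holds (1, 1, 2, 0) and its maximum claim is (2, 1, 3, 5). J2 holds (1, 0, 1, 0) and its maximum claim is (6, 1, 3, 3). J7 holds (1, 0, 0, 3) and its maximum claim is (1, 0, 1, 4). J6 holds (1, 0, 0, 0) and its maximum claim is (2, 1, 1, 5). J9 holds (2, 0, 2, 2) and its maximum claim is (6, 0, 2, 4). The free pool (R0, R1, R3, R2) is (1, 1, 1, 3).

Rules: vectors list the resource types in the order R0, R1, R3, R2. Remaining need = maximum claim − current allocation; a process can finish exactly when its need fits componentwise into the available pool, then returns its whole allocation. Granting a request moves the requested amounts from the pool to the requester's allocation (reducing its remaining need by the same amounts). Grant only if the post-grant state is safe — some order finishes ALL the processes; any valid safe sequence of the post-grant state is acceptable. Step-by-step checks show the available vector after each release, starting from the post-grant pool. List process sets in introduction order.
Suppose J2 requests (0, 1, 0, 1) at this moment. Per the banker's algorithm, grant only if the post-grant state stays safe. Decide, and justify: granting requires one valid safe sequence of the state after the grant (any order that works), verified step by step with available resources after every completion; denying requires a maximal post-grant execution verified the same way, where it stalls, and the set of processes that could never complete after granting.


GRANT. The post-grant state is safe; one safe sequence: J7, J1, J6, J9, J2.
Key observation: post-grant, (1, 0, 1, 2) remains, and an order beginning with J7 completes everyone.
Verifying the post-grant state step by step:
  pool = (1, 0, 1, 2)
  run J7 (needs (0, 0, 1, 1), free (1, 0, 1, 2)); after release of (1, 0, 0, 3) the pool is (2, 0, 1, 5)
  run J1 (needs (1, 0, 1, 5), free (2, 0, 1, 5)); after release of (1, 1, 2, 0) the pool is (3, 1, 3, 5)
  run J6 (needs (1, 1, 1, 5), free (3, 1, 3, 5)); after release of (1, 0, 0, 0) the pool is (4, 1, 3, 5)
  run J9 (needs (4, 0, 0, 2), free (4, 1, 3, 5)); after release of (2, 0, 2, 2) the pool is (6, 1, 5, 7)
  run J2 (needs (5, 0, 2, 2), free (6, 1, 5, 7)); after release of (1, 1, 1, 1) the pool is (7, 2, 6, 8)


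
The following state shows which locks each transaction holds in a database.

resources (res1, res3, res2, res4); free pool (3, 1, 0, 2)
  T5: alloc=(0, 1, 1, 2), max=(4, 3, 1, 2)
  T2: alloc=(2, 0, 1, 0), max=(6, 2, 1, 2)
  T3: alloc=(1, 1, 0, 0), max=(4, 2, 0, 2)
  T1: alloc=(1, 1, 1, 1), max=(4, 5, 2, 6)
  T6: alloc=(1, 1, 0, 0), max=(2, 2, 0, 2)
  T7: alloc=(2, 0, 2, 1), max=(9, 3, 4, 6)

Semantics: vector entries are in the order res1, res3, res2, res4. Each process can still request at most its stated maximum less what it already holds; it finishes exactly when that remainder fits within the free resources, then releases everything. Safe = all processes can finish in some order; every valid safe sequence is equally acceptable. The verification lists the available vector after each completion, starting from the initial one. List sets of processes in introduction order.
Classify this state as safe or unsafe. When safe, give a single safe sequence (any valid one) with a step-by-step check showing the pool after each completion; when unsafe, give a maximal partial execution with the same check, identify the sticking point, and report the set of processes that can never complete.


The state is UNSAFE.
Key observation: the wall is res4: completing T6, T5, T2, T3 brings the pool only to (7, 4, 2, 4), and all the rest need more.
Going as far as possible: T6, T5, T2, T3; after that, nothing fits. Walking it through:
  pool = (3, 1, 0, 2)
  run T6 (needs (1, 1, 0, 2), free (3, 1, 0, 2)); after release of (1, 1, 0, 0) the pool is (4, 2, 0, 2)
  run T5 (needs (4, 2, 0, 0), free (4, 2, 0, 2)); after release of (0, 1, 1, 2) the pool is (4, 3, 1, 4)
  run T2 (needs (4, 2, 0, 2), free (4, 3, 1, 4)); after release of (2, 0, 1, 0) the pool is (6, 3, 2, 4)
  run T3 (needs (3, 1, 0, 2), free (6, 3, 2, 4)); after release of (1, 1, 0, 0) the pool is (7, 4, 2, 4)
  T1 cannot run: need (3, 4, 1, 5) vs free (7, 4, 2, 4) (insufficient res4)
  T7 cannot run: need (7, 3, 2, 5) vs free (7, 4, 2, 4) (insufficient res4)
Processes that can never finish: T1 and T7.


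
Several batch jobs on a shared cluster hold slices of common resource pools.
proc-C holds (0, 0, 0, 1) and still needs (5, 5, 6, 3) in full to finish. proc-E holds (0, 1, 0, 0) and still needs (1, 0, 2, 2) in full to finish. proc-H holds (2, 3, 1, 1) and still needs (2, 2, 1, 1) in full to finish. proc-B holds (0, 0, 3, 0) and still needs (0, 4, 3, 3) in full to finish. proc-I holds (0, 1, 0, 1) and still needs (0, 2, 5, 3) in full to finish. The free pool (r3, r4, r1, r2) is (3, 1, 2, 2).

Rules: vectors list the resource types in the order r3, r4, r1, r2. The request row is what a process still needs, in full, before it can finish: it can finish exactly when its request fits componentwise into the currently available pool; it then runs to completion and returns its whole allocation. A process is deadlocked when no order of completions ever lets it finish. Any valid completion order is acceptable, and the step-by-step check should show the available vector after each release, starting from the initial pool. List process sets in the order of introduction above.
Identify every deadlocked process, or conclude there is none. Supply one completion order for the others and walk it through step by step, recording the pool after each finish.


No process is deadlocked.
Key observation: proc-E can run right away; the returned allocation unlocks the remaining processes in turn.
The rest can finish in the order proc-E, proc-H, proc-B, proc-I, proc-C. Walking it through:
  pool = (3, 1, 2, 2)
  proc-E: need (1, 0, 2, 2) fits (3, 1, 2, 2); releases (0, 1, 0, 0), pool now (3, 2, 2, 2)
  proc-H: need (2, 2, 1, 1) fits (3, 2, 2, 2); releases (2, 3, 1, 1), pool now (5, 5, 3, 3)
  proc-B: need (0, 4, 3, 3) fits (5, 5, 3, 3); releases (0, 0, 3, 0), pool now (5, 5, 6, 3)
  proc-I: need (0, 2, 5, 3) fits (5, 5, 6, 3); releases (0, 1, 0, 1), pool now (5, 6, 6, 4)
  proc-C: need (5, 5, 6, 3) fits (5, 6, 6, 4); releases (0, 0, 0, 1), pool now (5, 6, 6, 5)


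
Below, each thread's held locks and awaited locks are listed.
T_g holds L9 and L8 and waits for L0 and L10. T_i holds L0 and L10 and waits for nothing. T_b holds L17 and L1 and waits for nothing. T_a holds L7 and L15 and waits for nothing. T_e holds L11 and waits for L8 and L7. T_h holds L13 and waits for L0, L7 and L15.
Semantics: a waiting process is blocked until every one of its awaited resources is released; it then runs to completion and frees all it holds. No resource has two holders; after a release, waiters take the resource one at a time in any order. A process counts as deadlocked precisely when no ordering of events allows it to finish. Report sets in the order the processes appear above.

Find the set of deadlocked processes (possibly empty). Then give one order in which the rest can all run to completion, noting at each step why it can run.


No process is deadlocked.
Key observation: all waits point, directly or indirectly, at processes that can finish, so nothing is permanently blocked.
One completion order for the rest: T_b, T_a, T_i, T_h, T_g, T_e.
Walking it through:
  run T_b (it waits on nothing); releases L17 and L1
  run T_a (it waits on nothing); releases L7 and L15
  run T_i (it waits on nothing); releases L0 and L10
  T_h: everything it awaited (L0, L7 and L15) is free; runs, freeing L13
  T_g: everything it awaited (L0 and L10) is free; runs, freeing L9 and L8
  T_e: everything it awaited (L8 and L7) is free; runs, freeing L11
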